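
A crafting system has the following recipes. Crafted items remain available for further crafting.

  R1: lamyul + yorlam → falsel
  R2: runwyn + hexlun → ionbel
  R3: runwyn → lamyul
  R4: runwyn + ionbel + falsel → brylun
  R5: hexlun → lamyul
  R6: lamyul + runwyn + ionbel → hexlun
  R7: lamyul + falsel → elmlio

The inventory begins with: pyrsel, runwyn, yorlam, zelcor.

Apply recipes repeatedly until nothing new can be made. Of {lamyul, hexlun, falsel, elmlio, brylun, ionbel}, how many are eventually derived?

3

runwyn → lamyul (R3).
lamyul + yorlam → falsel (R1).
lamyul + falsel → elmlio (R7).
lamyul: reached.
hexlun would need lamyul, runwyn, and ionbel (R6), but ionbel is never obtained.
falsel: reached.
elmlio: reached.
brylun would need runwyn, ionbel, and falsel (R4), but ionbel is never obtained.
ionbel would need runwyn and hexlun (R2), but hexlun is never obtained.
Reached: lamyul, falsel, and elmlio — 3 of the 6.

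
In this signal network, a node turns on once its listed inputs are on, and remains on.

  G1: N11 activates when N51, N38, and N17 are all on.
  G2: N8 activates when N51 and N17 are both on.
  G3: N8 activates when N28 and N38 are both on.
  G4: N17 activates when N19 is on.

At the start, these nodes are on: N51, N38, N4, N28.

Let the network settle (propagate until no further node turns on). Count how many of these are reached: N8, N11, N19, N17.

1

N28 and N38 are on, so N8 activates (G3).
N8: reached.
N11 would need N51, N38, and N17 (G1), but N17 never turns on.
No rule produces N19, and it is not given.
N17 would need N19 (G4), but N19 never turns on.
Reached: N8 — 1 of the 4.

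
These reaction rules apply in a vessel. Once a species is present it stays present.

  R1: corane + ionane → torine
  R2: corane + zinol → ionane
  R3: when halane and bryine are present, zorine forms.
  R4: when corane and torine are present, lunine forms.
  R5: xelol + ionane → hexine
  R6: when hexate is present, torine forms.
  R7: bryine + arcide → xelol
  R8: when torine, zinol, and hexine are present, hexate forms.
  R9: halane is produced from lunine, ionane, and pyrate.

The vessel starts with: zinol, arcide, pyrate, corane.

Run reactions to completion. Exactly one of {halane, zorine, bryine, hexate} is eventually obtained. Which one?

corane and zinol present → ionane forms (R2).
corane and ionane present → torine forms (R1).
corane and torine present → lunine forms (R4).
lunine, ionane, and pyrate present → halane forms (R9).
hexate would need torine, zinol, and hexine (R8), but hexine never forms. No rule produces bryine, and it is not given. zorine would need halane and bryine (R3), but bryine never forms.

halane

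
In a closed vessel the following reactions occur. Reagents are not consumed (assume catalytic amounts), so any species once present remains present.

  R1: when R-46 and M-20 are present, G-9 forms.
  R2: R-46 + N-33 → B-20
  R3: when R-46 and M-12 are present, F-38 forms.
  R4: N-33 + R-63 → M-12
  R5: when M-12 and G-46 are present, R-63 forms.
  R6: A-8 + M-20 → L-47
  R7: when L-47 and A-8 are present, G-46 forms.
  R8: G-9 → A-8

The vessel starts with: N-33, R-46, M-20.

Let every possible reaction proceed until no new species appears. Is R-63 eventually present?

No

R-63 would need M-12 and G-46 (R5), but M-12 never forms.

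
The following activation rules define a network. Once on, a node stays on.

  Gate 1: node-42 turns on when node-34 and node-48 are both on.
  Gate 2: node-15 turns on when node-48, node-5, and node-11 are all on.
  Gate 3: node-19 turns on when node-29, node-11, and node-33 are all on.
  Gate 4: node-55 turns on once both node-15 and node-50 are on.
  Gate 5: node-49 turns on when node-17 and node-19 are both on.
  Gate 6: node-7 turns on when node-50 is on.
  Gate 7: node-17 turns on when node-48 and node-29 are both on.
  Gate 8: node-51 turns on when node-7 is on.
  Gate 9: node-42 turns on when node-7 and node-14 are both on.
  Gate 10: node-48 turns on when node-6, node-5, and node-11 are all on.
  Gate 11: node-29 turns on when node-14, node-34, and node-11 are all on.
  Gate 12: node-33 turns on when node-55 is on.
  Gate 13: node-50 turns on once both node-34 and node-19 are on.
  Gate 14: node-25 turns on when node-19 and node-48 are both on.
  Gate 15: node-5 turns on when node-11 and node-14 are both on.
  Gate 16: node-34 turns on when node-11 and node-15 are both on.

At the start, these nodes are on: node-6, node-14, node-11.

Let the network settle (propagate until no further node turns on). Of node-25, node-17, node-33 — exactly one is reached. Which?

Gate 15: node-11 and node-14 on → node-5 on.
Gate 10: node-6, node-5, and node-11 on → node-48 on.
Gate 2: node-48, node-5, and node-11 on → node-15 on.
node-11 and node-15 are on, so node-34 turns on (Gate 16).
node-14, node-34, and node-11 are on, so node-29 turns on (Gate 11).
node-48 and node-29 are on, so node-17 turns on (Gate 7).
node-33 would need node-55 (Gate 12), but node-55 never turns on. node-25 would need node-19 and node-48 (Gate 14), but node-19 never turns on.

node-17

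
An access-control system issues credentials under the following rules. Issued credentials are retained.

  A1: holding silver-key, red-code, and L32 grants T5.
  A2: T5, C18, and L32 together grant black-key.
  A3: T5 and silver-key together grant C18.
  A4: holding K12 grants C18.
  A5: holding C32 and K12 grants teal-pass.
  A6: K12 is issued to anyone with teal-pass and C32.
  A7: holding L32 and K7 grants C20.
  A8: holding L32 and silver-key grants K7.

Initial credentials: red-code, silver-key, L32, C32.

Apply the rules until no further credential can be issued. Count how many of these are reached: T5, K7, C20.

3

Holding L32 and silver-key grants K7 (A8).
Holding silver-key, red-code, and L32 grants T5 (A1).
Holding L32 and K7 grants C20 (A7).
T5: reached.
K7: reached.
C20: reached.
All 3 are reached.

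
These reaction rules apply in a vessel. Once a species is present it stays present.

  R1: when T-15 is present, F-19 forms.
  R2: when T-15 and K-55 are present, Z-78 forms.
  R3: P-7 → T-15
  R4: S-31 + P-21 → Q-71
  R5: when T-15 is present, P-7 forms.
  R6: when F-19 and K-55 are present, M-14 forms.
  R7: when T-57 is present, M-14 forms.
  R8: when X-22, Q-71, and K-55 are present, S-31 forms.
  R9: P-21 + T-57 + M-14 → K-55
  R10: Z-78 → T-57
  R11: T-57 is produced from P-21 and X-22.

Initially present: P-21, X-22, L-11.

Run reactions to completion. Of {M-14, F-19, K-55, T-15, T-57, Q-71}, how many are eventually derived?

3

P-21 and X-22 present → T-57 forms (R11).
T-57 present → M-14 forms (R7).
P-21, T-57, and M-14 present → K-55 forms (R9).
M-14: reached.
F-19 would need T-15 (R1), but T-15 never forms.
K-55: reached.
T-15 would need P-7 (R3), but P-7 never forms.
T-57: reached.
Q-71 would need S-31 and P-21 (R4), but S-31 never forms.
Reached: M-14, K-55, and T-57 — 3 of the 6.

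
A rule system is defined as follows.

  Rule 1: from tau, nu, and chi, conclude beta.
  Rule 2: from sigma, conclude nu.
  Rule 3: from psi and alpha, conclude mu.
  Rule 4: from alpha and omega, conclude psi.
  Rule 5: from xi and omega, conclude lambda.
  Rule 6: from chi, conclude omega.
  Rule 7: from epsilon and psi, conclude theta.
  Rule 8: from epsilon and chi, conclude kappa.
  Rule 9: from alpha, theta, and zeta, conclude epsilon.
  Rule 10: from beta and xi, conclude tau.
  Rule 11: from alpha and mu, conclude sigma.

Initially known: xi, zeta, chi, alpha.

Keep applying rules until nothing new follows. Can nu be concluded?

From chi, Rule 6 gives omega.
From alpha and omega, Rule 4 gives psi.
psi and alpha hold, so mu follows (Rule 3).
alpha and mu hold, so sigma follows (Rule 11).
From sigma, Rule 2 gives nu.

Yes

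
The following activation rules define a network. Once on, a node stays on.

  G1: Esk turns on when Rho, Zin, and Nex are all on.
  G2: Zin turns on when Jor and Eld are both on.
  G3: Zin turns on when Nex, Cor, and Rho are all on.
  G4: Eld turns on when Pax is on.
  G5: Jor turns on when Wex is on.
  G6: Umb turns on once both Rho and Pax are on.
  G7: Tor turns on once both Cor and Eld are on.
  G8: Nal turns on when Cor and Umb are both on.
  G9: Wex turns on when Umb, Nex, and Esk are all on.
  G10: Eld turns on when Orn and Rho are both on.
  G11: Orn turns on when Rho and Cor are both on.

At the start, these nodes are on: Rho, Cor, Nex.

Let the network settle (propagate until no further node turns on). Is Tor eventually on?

Rho and Cor are on, so Orn turns on (G11).
Orn and Rho are on, so Eld turns on (G10).
Cor and Eld are on, so Tor turns on (G7).

Yes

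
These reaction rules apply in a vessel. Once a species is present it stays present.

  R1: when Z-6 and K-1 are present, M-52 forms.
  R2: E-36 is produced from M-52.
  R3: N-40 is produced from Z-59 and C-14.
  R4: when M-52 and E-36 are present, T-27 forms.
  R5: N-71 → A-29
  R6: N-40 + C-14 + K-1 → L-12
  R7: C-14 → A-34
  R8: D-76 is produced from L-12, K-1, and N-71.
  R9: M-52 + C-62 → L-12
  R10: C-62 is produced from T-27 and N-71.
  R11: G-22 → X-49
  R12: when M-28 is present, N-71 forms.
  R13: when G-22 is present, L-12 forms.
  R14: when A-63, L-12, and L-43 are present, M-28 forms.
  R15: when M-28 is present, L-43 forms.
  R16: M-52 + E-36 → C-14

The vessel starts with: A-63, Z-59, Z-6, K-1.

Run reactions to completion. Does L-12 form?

Yes

Z-6 and K-1 present → M-52 forms (R1).
M-52 present → E-36 forms (R2).
M-52 and E-36 present → C-14 forms (R16).
Z-59 and C-14 present → N-40 forms (R3).
N-40, C-14, and K-1 present → L-12 forms (R6).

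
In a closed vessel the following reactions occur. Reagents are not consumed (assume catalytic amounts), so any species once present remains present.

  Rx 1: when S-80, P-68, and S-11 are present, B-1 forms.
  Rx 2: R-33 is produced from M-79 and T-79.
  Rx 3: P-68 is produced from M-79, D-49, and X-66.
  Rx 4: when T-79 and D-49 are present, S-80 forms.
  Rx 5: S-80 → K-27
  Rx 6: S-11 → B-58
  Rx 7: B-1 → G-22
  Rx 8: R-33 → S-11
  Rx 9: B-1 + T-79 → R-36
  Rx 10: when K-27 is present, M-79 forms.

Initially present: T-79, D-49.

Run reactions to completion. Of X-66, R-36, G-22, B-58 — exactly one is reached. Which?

T-79 and D-49 present → S-80 forms (Rx 4).
S-80 present → K-27 forms (Rx 5).
K-27 present → M-79 forms (Rx 10).
M-79 and T-79 present → R-33 forms (Rx 2).
R-33 present → S-11 forms (Rx 8).
S-11 present → B-58 forms (Rx 6).
G-22 would need B-1 (Rx 7), but B-1 never forms. No rule produces X-66, and it is not given. R-36 would need B-1 and T-79 (Rx 9), but B-1 never forms.

B-58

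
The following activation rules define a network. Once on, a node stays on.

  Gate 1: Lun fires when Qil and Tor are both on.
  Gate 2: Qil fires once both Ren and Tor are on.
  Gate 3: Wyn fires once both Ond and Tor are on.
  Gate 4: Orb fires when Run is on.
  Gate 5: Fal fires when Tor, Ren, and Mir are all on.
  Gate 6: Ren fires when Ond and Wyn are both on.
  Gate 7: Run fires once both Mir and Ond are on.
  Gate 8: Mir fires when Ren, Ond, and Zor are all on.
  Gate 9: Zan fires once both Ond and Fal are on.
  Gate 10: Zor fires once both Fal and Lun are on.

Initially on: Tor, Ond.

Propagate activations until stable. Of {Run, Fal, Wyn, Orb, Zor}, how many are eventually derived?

1

Ond and Tor are on, so Wyn fires (Gate 3).
Run would need Mir and Ond (Gate 7), but Mir never turns on.
Fal would need Tor, Ren, and Mir (Gate 5), but Mir never turns on.
Wyn: reached.
Orb would need Run (Gate 4), but Run never turns on.
Zor would need Fal and Lun (Gate 10), but Fal never turns on.
Reached: Wyn — 1 of the 5.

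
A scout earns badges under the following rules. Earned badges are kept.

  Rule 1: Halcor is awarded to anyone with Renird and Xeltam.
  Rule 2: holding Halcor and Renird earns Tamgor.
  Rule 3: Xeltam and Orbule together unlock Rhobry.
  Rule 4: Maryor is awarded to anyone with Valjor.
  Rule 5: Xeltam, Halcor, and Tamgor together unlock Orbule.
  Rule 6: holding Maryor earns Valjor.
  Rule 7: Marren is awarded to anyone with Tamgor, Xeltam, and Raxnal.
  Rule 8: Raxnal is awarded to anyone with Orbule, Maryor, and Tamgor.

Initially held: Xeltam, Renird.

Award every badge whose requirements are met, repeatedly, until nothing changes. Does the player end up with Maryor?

No

Maryor would need Valjor (Rule 4), but Valjor is never earned.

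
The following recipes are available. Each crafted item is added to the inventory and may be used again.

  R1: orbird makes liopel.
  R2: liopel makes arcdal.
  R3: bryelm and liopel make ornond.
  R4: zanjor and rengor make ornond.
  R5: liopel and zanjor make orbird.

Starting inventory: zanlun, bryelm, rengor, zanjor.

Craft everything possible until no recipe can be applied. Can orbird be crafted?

orbird would need liopel and zanjor (R5), but liopel is never obtained.

No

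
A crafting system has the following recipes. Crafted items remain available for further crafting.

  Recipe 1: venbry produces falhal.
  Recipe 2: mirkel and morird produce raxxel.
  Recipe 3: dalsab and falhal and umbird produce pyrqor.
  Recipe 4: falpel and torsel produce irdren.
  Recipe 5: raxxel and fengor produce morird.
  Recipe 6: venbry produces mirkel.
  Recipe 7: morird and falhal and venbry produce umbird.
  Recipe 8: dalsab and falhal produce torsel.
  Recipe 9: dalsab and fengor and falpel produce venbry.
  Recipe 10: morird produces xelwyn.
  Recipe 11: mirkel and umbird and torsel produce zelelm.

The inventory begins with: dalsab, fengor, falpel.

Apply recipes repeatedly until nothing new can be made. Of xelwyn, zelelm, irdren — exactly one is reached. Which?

Using Recipe 9, dalsab, fengor, and falpel make venbry.
venbry → falhal (Recipe 1).
dalsab and falhal → torsel (Recipe 8).
falpel and torsel → irdren (Recipe 4).
xelwyn would need morird (Recipe 10), but morird is never obtained. zelelm would need mirkel, umbird, and torsel (Recipe 11), but umbird is never obtained.

irdren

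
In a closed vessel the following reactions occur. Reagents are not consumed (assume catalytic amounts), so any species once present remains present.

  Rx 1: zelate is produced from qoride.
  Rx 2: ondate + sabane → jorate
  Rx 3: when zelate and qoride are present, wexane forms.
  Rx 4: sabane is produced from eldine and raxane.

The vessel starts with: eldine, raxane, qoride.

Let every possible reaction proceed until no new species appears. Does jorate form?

jorate would need ondate and sabane (Rx 2), but ondate never forms.

No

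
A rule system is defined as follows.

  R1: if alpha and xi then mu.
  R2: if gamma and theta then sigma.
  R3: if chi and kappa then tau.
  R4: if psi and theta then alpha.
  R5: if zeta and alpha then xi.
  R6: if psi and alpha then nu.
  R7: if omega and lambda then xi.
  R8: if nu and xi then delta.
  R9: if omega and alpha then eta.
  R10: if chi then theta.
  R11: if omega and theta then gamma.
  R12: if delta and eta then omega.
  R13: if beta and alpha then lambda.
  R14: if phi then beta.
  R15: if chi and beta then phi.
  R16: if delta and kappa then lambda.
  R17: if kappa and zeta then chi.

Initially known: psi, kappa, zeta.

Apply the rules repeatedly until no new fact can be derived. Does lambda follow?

Yes

From kappa and zeta, R17 gives chi.
chi holds, so theta follows (R10).
psi and theta hold, so alpha follows (R4).
psi and alpha hold, so nu follows (R6).
From zeta and alpha, R5 gives xi.
From nu and xi, R8 gives delta.
From delta and kappa, R16 gives lambda.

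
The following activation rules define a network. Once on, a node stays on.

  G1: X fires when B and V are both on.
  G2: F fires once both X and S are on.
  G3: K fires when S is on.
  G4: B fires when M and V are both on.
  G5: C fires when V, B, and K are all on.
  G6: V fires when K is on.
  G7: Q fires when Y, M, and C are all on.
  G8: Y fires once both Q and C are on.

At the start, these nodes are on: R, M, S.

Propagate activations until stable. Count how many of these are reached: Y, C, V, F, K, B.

G3: S on → K on.
G6: K on → V on.
M and V are on, so B fires (G4).
G5: V, B, and K on → C on.
G1: B and V on → X on.
G2: X and S on → F on.
Y would need Q and C (G8), but Q never turns on.
C: reached.
V: reached.
F: reached.
K: reached.
B: reached.
Reached: C, V, F, K, and B — 5 of the 6.

5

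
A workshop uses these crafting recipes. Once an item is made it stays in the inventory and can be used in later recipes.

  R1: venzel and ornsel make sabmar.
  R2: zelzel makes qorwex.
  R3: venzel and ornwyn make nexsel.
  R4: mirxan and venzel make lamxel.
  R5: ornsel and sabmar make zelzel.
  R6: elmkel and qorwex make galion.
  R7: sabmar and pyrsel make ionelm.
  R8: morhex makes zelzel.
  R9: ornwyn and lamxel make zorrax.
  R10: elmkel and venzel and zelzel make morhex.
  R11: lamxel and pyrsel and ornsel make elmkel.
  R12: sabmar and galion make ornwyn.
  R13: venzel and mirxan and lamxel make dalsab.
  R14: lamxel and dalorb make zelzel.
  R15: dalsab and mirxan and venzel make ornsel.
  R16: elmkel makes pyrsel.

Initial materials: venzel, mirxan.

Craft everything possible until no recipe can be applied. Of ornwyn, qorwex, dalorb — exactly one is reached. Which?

qorwex

Using R4, mirxan and venzel make lamxel.
venzel and mirxan and lamxel → dalsab (R13).
dalsab and mirxan and venzel → ornsel (R15).
venzel and ornsel → sabmar (R1).
ornsel and sabmar → zelzel (R5).
zelzel → qorwex (R2).
No rule produces dalorb, and it is not given. ornwyn would need sabmar and galion (R12), but galion is never obtained.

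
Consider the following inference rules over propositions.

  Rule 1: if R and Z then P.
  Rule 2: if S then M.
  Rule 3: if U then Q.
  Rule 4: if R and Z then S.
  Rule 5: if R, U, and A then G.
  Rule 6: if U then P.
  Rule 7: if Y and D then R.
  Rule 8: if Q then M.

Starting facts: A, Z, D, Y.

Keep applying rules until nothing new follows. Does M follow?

Yes

Y and D hold, so R follows (Rule 7).
R and Z hold, so S follows (Rule 4).
S holds, so M follows (Rule 2).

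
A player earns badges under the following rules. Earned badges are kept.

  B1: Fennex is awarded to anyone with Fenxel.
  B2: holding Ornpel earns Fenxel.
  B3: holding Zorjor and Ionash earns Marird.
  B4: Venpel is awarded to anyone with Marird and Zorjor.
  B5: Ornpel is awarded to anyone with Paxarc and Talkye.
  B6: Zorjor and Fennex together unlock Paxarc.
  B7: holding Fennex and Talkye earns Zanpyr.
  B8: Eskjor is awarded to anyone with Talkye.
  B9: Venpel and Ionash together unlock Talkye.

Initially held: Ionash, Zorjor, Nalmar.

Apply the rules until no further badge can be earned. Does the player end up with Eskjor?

With Zorjor and Ionash, Marird is earned (B3).
With Marird and Zorjor, Venpel is earned (B4).
With Venpel and Ionash, Talkye is earned (B9).
With Talkye, Eskjor is earned (B8).

Yes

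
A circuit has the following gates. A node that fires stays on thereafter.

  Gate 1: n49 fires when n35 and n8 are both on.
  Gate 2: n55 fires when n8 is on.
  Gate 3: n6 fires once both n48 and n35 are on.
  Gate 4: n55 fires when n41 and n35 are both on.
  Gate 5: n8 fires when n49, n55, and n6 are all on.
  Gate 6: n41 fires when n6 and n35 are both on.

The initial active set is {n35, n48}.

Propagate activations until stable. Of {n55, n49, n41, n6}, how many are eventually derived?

Gate 3: n48 and n35 on → n6 on.
Gate 6: n6 and n35 on → n41 on.
n41 and n35 are on, so n55 fires (Gate 4).
n55: reached.
n49 would need n35 and n8 (Gate 1), but n8 never turns on.
n41: reached.
n6: reached.
Reached: n55, n41, and n6 — 3 of the 4.

3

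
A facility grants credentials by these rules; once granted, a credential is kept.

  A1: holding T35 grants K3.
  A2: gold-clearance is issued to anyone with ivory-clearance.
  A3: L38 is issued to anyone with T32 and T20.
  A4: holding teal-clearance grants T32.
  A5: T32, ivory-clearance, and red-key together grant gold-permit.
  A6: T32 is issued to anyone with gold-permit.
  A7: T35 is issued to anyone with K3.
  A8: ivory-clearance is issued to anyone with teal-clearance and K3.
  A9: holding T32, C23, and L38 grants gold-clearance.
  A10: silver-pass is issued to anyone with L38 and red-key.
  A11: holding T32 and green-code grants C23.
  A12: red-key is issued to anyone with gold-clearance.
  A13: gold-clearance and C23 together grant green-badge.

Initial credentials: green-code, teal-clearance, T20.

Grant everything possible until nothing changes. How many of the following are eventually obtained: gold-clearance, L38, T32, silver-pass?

4

Holding teal-clearance grants T32 (A4).
Holding T32 and green-code grants C23 (A11).
Holding T32 and T20 grants L38 (A3).
Holding T32, C23, and L38 grants gold-clearance (A9).
Holding gold-clearance grants red-key (A12).
Holding L38 and red-key grants silver-pass (A10).
gold-clearance: reached.
L38: reached.
T32: reached.
silver-pass: reached.
All 4 are reached.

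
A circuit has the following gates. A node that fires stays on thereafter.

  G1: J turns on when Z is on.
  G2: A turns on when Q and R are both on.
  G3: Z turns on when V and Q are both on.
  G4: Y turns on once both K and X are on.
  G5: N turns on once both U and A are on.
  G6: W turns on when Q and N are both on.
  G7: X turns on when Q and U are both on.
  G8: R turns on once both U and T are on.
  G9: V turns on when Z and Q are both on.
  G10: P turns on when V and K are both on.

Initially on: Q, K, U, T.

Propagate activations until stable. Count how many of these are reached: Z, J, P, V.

Z would need V and Q (G3), but V never turns on.
J would need Z (G1), but Z never turns on.
P would need V and K (G10), but V never turns on.
V would need Z and Q (G9), but Z never turns on.
None of the 4 are reached.

0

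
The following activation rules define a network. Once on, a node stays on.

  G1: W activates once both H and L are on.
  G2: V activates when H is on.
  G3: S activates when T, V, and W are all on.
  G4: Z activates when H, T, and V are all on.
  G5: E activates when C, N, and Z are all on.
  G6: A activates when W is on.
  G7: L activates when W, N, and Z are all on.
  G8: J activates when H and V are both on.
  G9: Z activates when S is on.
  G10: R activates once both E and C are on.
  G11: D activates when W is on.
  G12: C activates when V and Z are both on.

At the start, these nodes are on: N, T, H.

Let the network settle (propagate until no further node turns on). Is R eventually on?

H is on, so V activates (G2).
H, T, and V are on, so Z activates (G4).
V and Z are on, so C activates (G12).
C, N, and Z are on, so E activates (G5).
E and C are on, so R activates (G10).

Yes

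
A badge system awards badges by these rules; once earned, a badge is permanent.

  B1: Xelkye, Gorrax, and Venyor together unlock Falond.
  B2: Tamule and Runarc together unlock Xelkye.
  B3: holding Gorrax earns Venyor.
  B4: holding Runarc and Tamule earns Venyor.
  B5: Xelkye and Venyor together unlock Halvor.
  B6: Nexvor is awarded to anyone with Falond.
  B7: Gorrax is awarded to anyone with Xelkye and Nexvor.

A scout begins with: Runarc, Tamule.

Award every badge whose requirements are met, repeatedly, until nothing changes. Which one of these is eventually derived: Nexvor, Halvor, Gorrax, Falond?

Halvor

With Runarc and Tamule, Venyor is earned (B4).
With Tamule and Runarc, Xelkye is earned (B2).
With Xelkye and Venyor, Halvor is earned (B5).
Falond would need Xelkye, Gorrax, and Venyor (B1), but Gorrax is never earned. Nexvor would need Falond (B6), but Falond is never earned. Gorrax would need Xelkye and Nexvor (B7), but Nexvor is never earned.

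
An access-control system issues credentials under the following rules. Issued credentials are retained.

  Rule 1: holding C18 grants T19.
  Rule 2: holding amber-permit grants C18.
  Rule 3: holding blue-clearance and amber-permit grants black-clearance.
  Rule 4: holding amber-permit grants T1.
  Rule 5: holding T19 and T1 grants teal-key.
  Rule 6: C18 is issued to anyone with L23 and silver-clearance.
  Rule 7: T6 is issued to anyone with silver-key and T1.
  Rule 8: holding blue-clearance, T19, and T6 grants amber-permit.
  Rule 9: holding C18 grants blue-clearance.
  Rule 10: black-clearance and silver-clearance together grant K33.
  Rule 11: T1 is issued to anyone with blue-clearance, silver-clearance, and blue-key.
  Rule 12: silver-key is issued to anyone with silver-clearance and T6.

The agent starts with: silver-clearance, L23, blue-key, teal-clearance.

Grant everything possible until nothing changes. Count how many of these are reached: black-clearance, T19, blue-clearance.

2

Holding L23 and silver-clearance grants C18 (Rule 6).
Holding C18 grants blue-clearance (Rule 9).
Holding C18 grants T19 (Rule 1).
black-clearance would need blue-clearance and amber-permit (Rule 3), but amber-permit is never granted.
T19: reached.
blue-clearance: reached.
Reached: T19 and blue-clearance — 2 of the 3.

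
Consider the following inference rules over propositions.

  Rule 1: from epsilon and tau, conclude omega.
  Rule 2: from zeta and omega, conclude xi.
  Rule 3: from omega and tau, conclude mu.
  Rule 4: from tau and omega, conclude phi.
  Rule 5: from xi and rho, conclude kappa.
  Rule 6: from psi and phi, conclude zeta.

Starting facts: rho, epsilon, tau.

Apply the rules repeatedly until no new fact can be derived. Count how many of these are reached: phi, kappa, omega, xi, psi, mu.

From epsilon and tau, Rule 1 gives omega.
tau and omega hold, so phi follows (Rule 4).
omega and tau hold, so mu follows (Rule 3).
phi: reached.
kappa would need xi and rho (Rule 5), but xi is never established.
omega: reached.
xi would need zeta and omega (Rule 2), but zeta is never established.
No rule produces psi, and it is not given.
mu: reached.
Reached: phi, omega, and mu — 3 of the 6.

3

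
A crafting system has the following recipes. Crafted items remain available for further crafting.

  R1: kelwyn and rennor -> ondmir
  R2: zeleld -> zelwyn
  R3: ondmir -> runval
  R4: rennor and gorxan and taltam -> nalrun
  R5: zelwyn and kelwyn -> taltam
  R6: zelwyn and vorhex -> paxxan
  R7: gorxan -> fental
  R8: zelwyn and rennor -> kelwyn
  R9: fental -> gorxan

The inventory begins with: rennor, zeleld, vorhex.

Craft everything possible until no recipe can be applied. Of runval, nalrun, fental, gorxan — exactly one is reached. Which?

zeleld -> zelwyn (R2).
zelwyn and rennor -> kelwyn (R8).
Using R1, kelwyn and rennor make ondmir.
ondmir -> runval (R3).
gorxan would need fental (R9), but fental is never obtained. nalrun would need rennor, gorxan, and taltam (R4), but gorxan is never obtained. fental would need gorxan (R7), but gorxan is never obtained.

runval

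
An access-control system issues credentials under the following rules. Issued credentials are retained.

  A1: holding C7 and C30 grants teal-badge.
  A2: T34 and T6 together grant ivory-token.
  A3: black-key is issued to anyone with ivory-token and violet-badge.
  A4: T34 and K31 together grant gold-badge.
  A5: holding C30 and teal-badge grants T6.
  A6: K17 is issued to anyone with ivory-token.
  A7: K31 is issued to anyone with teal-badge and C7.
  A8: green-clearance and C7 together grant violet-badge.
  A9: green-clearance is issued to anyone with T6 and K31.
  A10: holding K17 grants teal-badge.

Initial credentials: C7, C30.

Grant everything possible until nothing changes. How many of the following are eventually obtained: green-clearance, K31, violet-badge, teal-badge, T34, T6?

Holding C7 and C30 grants teal-badge (A1).
Holding teal-badge and C7 grants K31 (A7).
Holding C30 and teal-badge grants T6 (A5).
Holding T6 and K31 grants green-clearance (A9).
Holding green-clearance and C7 grants violet-badge (A8).
green-clearance: reached.
K31: reached.
violet-badge: reached.
teal-badge: reached.
No rule produces T34, and it is not given.
T6: reached.
Reached: green-clearance, K31, violet-badge, teal-badge, and T6 — 5 of the 6.

5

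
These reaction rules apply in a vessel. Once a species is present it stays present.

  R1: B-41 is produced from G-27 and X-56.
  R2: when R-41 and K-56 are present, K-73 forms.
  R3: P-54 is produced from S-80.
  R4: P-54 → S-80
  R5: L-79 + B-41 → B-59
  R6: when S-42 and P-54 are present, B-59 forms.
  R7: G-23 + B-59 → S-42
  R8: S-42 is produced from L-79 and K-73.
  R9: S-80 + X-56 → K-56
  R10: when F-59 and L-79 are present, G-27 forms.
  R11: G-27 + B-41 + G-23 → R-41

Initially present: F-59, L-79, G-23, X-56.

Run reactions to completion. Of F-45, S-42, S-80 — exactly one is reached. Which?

F-59 and L-79 present → G-27 forms (R10).
G-27 and X-56 present → B-41 forms (R1).
L-79 and B-41 present → B-59 forms (R5).
G-23 and B-59 present → S-42 forms (R7).
S-80 would need P-54 (R4), but P-54 never forms. No rule produces F-45, and it is not given.

S-42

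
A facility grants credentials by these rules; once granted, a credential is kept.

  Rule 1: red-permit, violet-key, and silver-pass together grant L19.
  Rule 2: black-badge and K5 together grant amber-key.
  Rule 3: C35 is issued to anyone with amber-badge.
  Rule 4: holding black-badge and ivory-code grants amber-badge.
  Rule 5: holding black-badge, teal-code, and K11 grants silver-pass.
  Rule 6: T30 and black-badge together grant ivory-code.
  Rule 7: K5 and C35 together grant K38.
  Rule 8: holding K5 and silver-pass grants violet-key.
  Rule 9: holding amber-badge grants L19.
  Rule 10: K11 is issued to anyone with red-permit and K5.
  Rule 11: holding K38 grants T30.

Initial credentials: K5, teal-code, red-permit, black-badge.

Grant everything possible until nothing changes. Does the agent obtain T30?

No

T30 would need K38 (Rule 11), but K38 is never granted.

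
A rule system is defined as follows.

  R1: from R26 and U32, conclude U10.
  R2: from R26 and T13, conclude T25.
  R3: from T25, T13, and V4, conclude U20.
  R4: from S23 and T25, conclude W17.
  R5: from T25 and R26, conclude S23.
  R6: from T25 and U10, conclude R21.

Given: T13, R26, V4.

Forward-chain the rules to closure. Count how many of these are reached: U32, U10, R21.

No rule produces U32, and it is not given.
U10 would need R26 and U32 (R1), but U32 is never established.
R21 would need T25 and U10 (R6), but U10 is never established.
None of the 3 are reached.

0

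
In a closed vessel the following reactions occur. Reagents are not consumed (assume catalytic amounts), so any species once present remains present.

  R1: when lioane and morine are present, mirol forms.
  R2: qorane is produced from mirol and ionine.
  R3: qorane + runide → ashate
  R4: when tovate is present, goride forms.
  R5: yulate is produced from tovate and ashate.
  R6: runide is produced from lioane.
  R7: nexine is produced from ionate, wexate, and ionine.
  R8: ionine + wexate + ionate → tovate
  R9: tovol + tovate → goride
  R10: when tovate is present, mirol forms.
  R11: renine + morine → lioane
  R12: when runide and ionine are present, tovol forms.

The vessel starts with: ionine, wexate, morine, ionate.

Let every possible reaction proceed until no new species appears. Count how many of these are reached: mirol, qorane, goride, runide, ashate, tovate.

4

ionine, wexate, and ionate present → tovate forms (R8).
tovate present → goride forms (R4).
tovate present → mirol forms (R10).
mirol and ionine present → qorane forms (R2).
mirol: reached.
qorane: reached.
goride: reached.
runide would need lioane (R6), but lioane never forms.
ashate would need qorane and runide (R3), but runide never forms.
tovate: reached.
Reached: mirol, qorane, goride, and tovate — 4 of the 6.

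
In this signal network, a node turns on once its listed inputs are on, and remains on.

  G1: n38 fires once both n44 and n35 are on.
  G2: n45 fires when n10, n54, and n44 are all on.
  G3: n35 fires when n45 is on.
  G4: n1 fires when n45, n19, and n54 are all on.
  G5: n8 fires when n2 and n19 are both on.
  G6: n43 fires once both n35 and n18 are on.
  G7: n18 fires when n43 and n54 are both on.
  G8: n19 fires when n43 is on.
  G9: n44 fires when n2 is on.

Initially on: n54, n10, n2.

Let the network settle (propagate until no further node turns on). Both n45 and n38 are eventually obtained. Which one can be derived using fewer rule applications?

n45: n2 is on, so n44 fires (G9). G2: n10, n54, and n44 on → n45 on. [2 rule applications]
n38: n2 is on, so n44 fires (G9). n10, n54, and n44 are on, so n45 fires (G2). G3: n45 on → n35 on. n44 and n35 are on, so n38 fires (G1). [4 rule applications]
n45 needs fewer.

n45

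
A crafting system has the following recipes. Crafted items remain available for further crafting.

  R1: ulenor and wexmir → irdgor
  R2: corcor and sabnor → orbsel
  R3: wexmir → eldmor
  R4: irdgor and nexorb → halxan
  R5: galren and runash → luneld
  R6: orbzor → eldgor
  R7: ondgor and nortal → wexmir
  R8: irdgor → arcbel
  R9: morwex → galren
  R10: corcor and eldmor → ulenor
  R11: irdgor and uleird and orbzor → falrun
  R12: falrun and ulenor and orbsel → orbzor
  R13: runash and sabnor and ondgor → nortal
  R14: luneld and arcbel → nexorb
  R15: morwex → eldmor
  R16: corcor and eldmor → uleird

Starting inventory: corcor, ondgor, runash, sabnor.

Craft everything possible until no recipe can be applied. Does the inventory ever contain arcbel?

runash and sabnor and ondgor → nortal (R13).
Using R7, ondgor and nortal make wexmir.
Using R3, wexmir makes eldmor.
corcor and eldmor → ulenor (R10).
ulenor and wexmir → irdgor (R1).
Using R8, irdgor makes arcbel.

Yes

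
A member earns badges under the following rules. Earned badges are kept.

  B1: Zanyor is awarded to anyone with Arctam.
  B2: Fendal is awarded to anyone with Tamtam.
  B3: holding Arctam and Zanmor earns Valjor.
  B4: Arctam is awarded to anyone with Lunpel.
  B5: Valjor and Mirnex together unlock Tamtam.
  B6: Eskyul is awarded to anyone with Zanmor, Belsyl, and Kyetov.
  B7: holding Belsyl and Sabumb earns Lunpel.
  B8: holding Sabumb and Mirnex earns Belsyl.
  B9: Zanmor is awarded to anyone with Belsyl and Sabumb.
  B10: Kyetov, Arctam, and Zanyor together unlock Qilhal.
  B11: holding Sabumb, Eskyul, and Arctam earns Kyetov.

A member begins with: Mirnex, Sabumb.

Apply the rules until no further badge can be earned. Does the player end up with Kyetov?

No

Kyetov would need Sabumb, Eskyul, and Arctam (B11), but Eskyul is never earned.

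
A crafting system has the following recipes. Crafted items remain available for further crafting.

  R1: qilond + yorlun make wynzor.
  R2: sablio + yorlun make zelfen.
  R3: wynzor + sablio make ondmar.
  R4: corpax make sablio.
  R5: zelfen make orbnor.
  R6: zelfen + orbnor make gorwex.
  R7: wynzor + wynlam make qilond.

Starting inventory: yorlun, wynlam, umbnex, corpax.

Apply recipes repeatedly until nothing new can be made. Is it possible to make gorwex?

corpax → sablio (R4).
sablio + yorlun → zelfen (R2).
Using R5, zelfen makes orbnor.
zelfen + orbnor → gorwex (R6).

Yes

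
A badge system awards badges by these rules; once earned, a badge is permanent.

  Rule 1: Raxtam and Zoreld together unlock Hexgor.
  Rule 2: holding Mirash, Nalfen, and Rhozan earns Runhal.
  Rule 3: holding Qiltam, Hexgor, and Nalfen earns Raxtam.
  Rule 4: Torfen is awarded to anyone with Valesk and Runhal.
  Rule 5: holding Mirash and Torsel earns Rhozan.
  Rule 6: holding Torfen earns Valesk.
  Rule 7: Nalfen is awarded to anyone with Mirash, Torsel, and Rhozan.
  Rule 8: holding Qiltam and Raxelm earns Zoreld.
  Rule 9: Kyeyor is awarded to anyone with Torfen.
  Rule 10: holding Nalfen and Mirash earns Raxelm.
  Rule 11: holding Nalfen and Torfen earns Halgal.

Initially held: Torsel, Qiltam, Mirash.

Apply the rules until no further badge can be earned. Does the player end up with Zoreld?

Yes

With Mirash and Torsel, Rhozan is earned (Rule 5).
With Mirash, Torsel, and Rhozan, Nalfen is earned (Rule 7).
With Nalfen and Mirash, Raxelm is earned (Rule 10).
With Qiltam and Raxelm, Zoreld is earned (Rule 8).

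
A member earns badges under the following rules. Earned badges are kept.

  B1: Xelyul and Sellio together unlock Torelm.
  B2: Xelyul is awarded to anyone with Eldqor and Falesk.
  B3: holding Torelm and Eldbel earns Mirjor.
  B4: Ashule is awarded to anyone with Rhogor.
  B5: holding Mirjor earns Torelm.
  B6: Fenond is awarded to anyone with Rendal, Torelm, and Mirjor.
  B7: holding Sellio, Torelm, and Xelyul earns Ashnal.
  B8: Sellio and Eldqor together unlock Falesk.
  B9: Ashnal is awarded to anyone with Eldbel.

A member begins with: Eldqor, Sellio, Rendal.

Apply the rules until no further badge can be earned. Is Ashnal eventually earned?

Yes

With Sellio and Eldqor, Falesk is earned (B8).
With Eldqor and Falesk, Xelyul is earned (B2).
With Xelyul and Sellio, Torelm is earned (B1).
With Sellio, Torelm, and Xelyul, Ashnal is earned (B7).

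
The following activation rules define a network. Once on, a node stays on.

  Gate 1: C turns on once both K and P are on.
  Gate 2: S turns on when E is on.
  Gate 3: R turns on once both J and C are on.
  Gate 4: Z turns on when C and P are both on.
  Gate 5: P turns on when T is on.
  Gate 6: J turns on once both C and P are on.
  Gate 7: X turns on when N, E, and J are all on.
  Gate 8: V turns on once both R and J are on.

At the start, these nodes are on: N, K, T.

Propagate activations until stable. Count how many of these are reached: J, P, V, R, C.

5

T is on, so P turns on (Gate 5).
Gate 1: K and P on → C on.
C and P are on, so J turns on (Gate 6).
Gate 3: J and C on → R on.
R and J are on, so V turns on (Gate 8).
J: reached.
P: reached.
V: reached.
R: reached.
C: reached.
All 5 are reached.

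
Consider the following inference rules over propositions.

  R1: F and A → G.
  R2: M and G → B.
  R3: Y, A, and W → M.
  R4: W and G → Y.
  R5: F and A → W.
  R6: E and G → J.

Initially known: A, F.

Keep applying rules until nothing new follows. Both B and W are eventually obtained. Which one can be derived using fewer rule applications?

W: F and A hold, so W follows (R5). [1 rule application]
B: From F and A, R1 gives G. From F and A, R5 gives W. From W and G, R4 gives Y. From Y, A, and W, R3 gives M. M and G hold, so B follows (R2). [5 rule applications]
W needs fewer.

W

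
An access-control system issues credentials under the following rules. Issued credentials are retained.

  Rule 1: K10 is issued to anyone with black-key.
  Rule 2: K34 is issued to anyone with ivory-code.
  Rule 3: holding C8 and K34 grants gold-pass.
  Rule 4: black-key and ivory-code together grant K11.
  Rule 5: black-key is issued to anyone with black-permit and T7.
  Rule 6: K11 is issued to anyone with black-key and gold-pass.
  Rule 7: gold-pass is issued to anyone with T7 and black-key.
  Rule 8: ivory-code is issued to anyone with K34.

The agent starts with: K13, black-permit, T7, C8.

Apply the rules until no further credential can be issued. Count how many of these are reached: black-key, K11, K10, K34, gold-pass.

Holding black-permit and T7 grants black-key (Rule 5).
Holding black-key grants K10 (Rule 1).
Holding T7 and black-key grants gold-pass (Rule 7).
Holding black-key and gold-pass grants K11 (Rule 6).
black-key: reached.
K11: reached.
K10: reached.
K34 would need ivory-code (Rule 2), but ivory-code is never granted.
gold-pass: reached.
Reached: black-key, K11, K10, and gold-pass — 4 of the 5.

4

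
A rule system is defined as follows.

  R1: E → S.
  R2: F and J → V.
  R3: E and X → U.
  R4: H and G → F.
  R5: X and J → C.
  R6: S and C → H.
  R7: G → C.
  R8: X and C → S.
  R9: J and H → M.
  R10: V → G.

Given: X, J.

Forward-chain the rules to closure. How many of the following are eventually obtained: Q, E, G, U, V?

No rule produces Q, and it is not given.
No rule produces E, and it is not given.
G would need V (R10), but V is never established.
U would need E and X (R3), but E is never established.
V would need F and J (R2), but F is never established.
None of the 5 are reached.

0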